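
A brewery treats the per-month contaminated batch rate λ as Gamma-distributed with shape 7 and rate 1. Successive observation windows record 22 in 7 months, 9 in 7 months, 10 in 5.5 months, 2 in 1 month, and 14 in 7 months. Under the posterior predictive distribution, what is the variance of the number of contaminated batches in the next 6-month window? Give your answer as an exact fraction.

Total count: 22 + 9 + 10 + 2 + 14 = 57.
Total exposure: 7 + 7 + 5.5 + 1 + 7 = 27.5 months.
Posterior: α' = 7 + 57 = 64, β' = 1 + 27.5 = 57/2.
The posterior predictive for a window of length T is Negative Binomial with variance T·α'·(β'+T)/β'² = 6·64·(69/2)/(3249/4) = 5888/361.

5888/361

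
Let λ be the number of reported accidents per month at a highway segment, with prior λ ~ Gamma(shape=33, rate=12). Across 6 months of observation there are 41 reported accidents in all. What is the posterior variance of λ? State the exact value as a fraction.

Total count 41 over total exposure 6 months.
The Gamma prior is conjugate for the Poisson rate, so λ | data ~ Gamma(33+41, 12+6) = Gamma(74, 18).
Posterior variance = α'/β'² = 74/324 = 37/162.

37/162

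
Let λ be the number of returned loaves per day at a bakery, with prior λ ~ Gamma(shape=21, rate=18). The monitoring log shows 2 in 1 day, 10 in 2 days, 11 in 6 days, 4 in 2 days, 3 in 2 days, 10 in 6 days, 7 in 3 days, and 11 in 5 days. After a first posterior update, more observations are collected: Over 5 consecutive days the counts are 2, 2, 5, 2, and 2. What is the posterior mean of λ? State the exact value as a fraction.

Total count: 2 + 10 + 11 + 4 + 3 + 10 + 7 + 11 = 58.
Total exposure: 1 + 2 + 6 + 2 + 2 + 6 + 3 + 5 = 27 days.
After the first batch: Gamma(21 + 58, 18 + 27) = Gamma(79, 45).
Total count: 2 + 2 + 5 + 2 + 2 = 13.
Total exposure: 5 days.
After the second batch: Gamma(79 + 13, 45 + 5) = Gamma(92, 50).
Posterior mean = α'/β' = 92/50 = 46/25.

46/25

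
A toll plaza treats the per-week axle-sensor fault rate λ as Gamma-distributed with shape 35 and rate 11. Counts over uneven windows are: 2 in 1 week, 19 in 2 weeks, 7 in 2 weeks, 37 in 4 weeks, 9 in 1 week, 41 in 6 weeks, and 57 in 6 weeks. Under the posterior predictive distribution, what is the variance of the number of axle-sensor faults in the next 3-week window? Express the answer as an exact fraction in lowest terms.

Total count: 2 + 19 + 7 + 37 + 9 + 41 + 57 = 172.
Total exposure: 1 + 2 + 2 + 4 + 1 + 6 + 6 = 22 weeks.
Conjugate update: add total count to the shape and total exposure to the rate, giving Gamma(207, 33).
The posterior predictive for a window of length T is Negative Binomial with variance T·α'·(β'+T)/β'² = 3·207·36/1089 = 2484/121.

2484/121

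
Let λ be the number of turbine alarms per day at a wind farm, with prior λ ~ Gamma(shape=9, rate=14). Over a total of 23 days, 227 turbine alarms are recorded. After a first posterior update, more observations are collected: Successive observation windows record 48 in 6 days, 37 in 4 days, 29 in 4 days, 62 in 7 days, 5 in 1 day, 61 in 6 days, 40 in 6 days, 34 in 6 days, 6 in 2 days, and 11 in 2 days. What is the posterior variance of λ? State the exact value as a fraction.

569/6561

Total count 227 over total exposure 23 days.
After the first batch: Gamma(9 + 227, 14 + 23) = Gamma(236, 37).
Total count: 48 + 37 + 29 + 62 + 5 + 61 + 40 + 34 + 6 + 11 = 333.
Total exposure: 6 + 4 + 4 + 7 + 1 + 6 + 6 + 6 + 2 + 2 = 44 days.
After the second batch: Gamma(236 + 333, 37 + 44) = Gamma(569, 81).
Posterior variance = α'/β'² = 569/6561.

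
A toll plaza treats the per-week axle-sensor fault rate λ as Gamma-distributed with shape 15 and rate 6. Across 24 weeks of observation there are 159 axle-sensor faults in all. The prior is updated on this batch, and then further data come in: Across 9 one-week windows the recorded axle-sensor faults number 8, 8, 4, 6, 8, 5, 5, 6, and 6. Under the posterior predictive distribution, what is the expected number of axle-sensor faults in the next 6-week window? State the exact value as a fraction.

460/13

Total count 159 over total exposure 24 weeks.
After the first batch: Gamma(15 + 159, 6 + 24) = Gamma(174, 30).
Total count: 8 + 8 + 4 + 6 + 8 + 5 + 5 + 6 + 6 = 56.
Total exposure: 9 weeks.
After the second batch: Gamma(174 + 56, 30 + 9) = Gamma(230, 39).
Predictive mean over a 6-week window = T·E[λ|data] = 6·230/39 = 460/13.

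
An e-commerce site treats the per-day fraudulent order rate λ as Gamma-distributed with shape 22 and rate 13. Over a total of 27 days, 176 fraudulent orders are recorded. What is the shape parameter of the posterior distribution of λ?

Total count 176 over total exposure 27 days.
The Gamma prior is conjugate for the Poisson rate, so λ | data ~ Gamma(22+176, 13+27) = Gamma(198, 40).

198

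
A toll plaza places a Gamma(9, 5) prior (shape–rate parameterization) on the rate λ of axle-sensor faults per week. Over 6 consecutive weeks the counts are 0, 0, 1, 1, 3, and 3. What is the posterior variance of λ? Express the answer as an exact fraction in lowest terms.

17/121

Total count: 0 + 0 + 1 + 1 + 3 + 3 = 8.
Total exposure: 6 weeks.
The Gamma prior is conjugate for the Poisson rate, so λ | data ~ Gamma(9+8, 5+6) = Gamma(17, 11).
Posterior variance = α'/β'² = 17/121.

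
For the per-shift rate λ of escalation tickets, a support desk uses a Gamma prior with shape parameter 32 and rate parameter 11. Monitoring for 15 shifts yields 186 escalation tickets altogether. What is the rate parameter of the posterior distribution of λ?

Total count 186 over total exposure 15 shifts.
Gamma(α, β) with Poisson data over total exposure Σt gives posterior Gamma(α+Σx, β+Σt) = Gamma(218, 26).

26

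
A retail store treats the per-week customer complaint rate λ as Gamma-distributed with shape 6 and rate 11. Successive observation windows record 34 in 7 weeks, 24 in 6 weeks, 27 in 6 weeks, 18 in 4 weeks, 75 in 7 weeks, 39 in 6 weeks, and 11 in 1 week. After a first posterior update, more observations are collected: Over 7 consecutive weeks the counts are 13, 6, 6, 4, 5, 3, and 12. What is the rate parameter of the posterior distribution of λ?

Total count: 34 + 24 + 27 + 18 + 75 + 39 + 11 = 228.
Total exposure: 7 + 6 + 6 + 4 + 7 + 6 + 1 = 37 weeks.
After the first batch: Gamma(6 + 228, 11 + 37) = Gamma(234, 48).
Total count: 13 + 6 + 6 + 4 + 5 + 3 + 12 = 49.
Total exposure: 7 weeks.
After the second batch: Gamma(234 + 49, 48 + 7) = Gamma(283, 55).

55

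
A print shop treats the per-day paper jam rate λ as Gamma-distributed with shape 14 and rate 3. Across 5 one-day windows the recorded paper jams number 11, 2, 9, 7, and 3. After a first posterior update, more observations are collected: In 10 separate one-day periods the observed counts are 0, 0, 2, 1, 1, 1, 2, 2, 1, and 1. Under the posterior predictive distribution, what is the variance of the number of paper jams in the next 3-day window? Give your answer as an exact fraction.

Total count: 11 + 2 + 9 + 7 + 3 = 32.
Total exposure: 5 days.
After the first batch: Gamma(14 + 32, 3 + 5) = Gamma(46, 8).
Total count: 0 + 0 + 2 + 1 + 1 + 1 + 2 + 2 + 1 + 1 = 11.
Total exposure: 10 days.
After the second batch: Gamma(46 + 11, 8 + 10) = Gamma(57, 18).
The posterior predictive for a window of length T is Negative Binomial with variance T·α'·(β'+T)/β'² = 3·57·21/324 = 133/12.

133/12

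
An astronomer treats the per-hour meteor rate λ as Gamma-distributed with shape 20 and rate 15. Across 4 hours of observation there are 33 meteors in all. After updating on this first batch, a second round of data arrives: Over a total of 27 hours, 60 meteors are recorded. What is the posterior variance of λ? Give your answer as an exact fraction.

Total count 33 over total exposure 4 hours.
After the first batch: Gamma(20 + 33, 15 + 4) = Gamma(53, 19).
Total count 60 over total exposure 27 hours.
After the second batch: Gamma(53 + 60, 19 + 27) = Gamma(113, 46).
Posterior variance = α'/β'² = 113/2116.

113/2116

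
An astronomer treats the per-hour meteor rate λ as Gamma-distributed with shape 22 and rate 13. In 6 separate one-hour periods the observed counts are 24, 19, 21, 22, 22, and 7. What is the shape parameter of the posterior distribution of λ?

137

Total count: 24 + 19 + 21 + 22 + 22 + 7 = 115.
Total exposure: 6 hours.
Posterior: α' = 22 + 115 = 137, β' = 13 + 6 = 19.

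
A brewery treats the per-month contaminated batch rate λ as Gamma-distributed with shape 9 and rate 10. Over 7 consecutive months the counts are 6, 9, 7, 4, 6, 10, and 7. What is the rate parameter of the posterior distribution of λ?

Total count: 6 + 9 + 7 + 4 + 6 + 10 + 7 = 49.
Total exposure: 7 months.
By Gamma–Poisson conjugacy, the posterior is Gamma(α + Σx, β + Σt) = Gamma(9 + 49, 10 + 7) = Gamma(58, 17).

17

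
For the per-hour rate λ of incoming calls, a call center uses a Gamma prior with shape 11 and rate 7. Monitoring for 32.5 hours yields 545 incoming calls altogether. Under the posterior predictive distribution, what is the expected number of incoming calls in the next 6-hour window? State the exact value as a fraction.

6672/79

Total count 545 over total exposure 32.5 hours.
The Gamma prior is conjugate for the Poisson rate, so λ | data ~ Gamma(11+545, 7+32.5) = Gamma(556, 79/2).
Predictive mean over a 6-hour window = T·E[λ|data] = 6·556/(79/2) = 6672/79.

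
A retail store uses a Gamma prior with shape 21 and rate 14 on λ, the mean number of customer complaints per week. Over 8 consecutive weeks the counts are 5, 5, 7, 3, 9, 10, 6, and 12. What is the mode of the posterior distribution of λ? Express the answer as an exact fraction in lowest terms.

7/2

Total count: 5 + 5 + 7 + 3 + 9 + 10 + 6 + 12 = 57.
Total exposure: 8 weeks.
Conjugate update: add total count to the shape and total exposure to the rate, giving Gamma(78, 22).
Posterior mode = (α'−1)/β' = 77/22 = 7/2.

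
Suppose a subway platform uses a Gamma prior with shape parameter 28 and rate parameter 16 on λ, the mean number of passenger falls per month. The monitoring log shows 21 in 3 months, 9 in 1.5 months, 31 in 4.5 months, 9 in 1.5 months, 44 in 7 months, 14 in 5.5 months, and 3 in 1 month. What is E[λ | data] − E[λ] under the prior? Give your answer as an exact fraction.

89/40

Total count: 21 + 9 + 31 + 9 + 44 + 14 + 3 = 131.
Total exposure: 3 + 1.5 + 4.5 + 1.5 + 7 + 5.5 + 1 = 24 months.
Conjugate update: add total count to the shape and total exposure to the rate, giving Gamma(159, 40).
Posterior mean = 159/40 = 159/40; prior mean = 28/16 = 7/4. Difference = 159/40 − 7/4 = 89/40.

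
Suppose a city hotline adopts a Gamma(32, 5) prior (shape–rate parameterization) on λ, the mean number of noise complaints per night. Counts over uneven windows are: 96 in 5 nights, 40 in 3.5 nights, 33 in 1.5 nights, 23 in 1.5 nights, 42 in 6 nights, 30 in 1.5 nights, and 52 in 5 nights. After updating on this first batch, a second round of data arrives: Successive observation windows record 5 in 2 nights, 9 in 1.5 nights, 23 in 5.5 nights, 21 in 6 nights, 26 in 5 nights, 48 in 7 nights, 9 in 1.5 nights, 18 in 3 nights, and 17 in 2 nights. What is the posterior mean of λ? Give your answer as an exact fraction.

1048/125

Total count: 96 + 40 + 33 + 23 + 42 + 30 + 52 = 316.
Total exposure: 5 + 3.5 + 1.5 + 1.5 + 6 + 1.5 + 5 = 24 nights.
After the first batch: Gamma(32 + 316, 5 + 24) = Gamma(348, 29).
Total count: 5 + 9 + 23 + 21 + 26 + 48 + 9 + 18 + 17 = 176.
Total exposure: 2 + 1.5 + 5.5 + 6 + 5 + 7 + 1.5 + 3 + 2 = 33.5 nights.
After the second batch: Gamma(348 + 176, 29 + 33.5) = Gamma(524, 125/2).
Posterior mean = α'/β' = 524/(125/2) = 1048/125.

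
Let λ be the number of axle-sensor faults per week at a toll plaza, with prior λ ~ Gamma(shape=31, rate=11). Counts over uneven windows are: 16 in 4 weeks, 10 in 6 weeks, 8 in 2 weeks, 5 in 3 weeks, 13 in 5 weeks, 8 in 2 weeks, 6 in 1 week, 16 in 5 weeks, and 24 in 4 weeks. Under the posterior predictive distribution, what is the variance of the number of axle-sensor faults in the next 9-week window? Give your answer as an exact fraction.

64116/1849

Total count: 16 + 10 + 8 + 5 + 13 + 8 + 6 + 16 + 24 = 106.
Total exposure: 4 + 6 + 2 + 3 + 5 + 2 + 1 + 5 + 4 = 32 weeks.
Posterior: α' = 31 + 106 = 137, β' = 11 + 32 = 43.
The posterior predictive for a window of length T is Negative Binomial with variance T·α'·(β'+T)/β'² = 9·137·52/1849 = 64116/1849.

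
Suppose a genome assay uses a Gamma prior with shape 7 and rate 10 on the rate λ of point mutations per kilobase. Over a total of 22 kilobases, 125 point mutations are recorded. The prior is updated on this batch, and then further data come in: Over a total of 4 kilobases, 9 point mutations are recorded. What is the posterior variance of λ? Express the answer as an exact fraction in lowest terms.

47/432

Total count 125 over total exposure 22 kilobases.
After the first batch: Gamma(7 + 125, 10 + 22) = Gamma(132, 32).
Total count 9 over total exposure 4 kilobases.
After the second batch: Gamma(132 + 9, 32 + 4) = Gamma(141, 36).
Posterior variance = α'/β'² = 141/1296 = 47/432.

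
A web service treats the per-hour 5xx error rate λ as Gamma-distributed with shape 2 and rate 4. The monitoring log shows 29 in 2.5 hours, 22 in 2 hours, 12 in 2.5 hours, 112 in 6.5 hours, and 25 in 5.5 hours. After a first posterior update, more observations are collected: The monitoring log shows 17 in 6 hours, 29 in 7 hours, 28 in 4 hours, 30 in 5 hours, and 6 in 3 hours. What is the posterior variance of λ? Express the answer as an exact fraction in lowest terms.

Total count: 29 + 22 + 12 + 112 + 25 = 200.
Total exposure: 2.5 + 2 + 2.5 + 6.5 + 5.5 = 19 hours.
After the first batch: Gamma(2 + 200, 4 + 19) = Gamma(202, 23).
Total count: 17 + 29 + 28 + 30 + 6 = 110.
Total exposure: 6 + 7 + 4 + 5 + 3 = 25 hours.
After the second batch: Gamma(202 + 110, 23 + 25) = Gamma(312, 48).
Posterior variance = α'/β'² = 312/2304 = 13/96.

13/96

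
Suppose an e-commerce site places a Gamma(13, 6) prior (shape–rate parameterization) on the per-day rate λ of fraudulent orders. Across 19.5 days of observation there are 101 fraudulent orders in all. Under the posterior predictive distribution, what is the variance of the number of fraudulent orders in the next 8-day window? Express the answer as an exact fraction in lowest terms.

40736/867

Total count 101 over total exposure 19.5 days.
The Gamma prior is conjugate for the Poisson rate, so λ | data ~ Gamma(13+101, 6+19.5) = Gamma(114, 51/2).
The posterior predictive for a window of length T is Negative Binomial with variance T·α'·(β'+T)/β'² = 8·114·(67/2)/(2601/4) = 40736/867.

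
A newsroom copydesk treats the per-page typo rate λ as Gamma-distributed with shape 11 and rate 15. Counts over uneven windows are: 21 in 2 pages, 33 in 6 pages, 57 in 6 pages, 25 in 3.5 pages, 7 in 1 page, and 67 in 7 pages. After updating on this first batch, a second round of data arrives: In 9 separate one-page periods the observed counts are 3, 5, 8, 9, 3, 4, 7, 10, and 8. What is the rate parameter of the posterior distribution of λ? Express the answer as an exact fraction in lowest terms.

Total count: 21 + 33 + 57 + 25 + 7 + 67 = 210.
Total exposure: 2 + 6 + 6 + 3.5 + 1 + 7 = 25.5 pages.
After the first batch: Gamma(11 + 210, 15 + 25.5) = Gamma(221, 81/2).
Total count: 3 + 5 + 8 + 9 + 3 + 4 + 7 + 10 + 8 = 57.
Total exposure: 9 pages.
After the second batch: Gamma(221 + 57, 81/2 + 9) = Gamma(278, 99/2).

99/2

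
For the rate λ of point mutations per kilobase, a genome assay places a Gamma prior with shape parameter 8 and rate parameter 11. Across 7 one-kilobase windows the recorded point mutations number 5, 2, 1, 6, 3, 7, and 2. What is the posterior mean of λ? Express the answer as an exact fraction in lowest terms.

Total count: 5 + 2 + 1 + 6 + 3 + 7 + 2 = 26.
Total exposure: 7 kilobases.
The Gamma prior is conjugate for the Poisson rate, so λ | data ~ Gamma(8+26, 11+7) = Gamma(34, 18).
Posterior mean = α'/β' = 34/18 = 17/9.

17/9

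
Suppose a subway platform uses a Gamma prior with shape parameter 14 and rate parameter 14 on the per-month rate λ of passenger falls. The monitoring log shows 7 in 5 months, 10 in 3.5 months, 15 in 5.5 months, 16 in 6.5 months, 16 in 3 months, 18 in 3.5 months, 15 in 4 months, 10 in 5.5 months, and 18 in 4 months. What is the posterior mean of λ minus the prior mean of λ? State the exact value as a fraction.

169/109

Total count: 7 + 10 + 15 + 16 + 16 + 18 + 15 + 10 + 18 = 125.
Total exposure: 5 + 3.5 + 5.5 + 6.5 + 3 + 3.5 + 4 + 5.5 + 4 = 40.5 months.
Gamma(α, β) with Poisson data over total exposure Σt gives posterior Gamma(α+Σx, β+Σt) = Gamma(139, 109/2).
Posterior mean = 139/(109/2) = 278/109; prior mean = 14/14 = 1. Difference = 278/109 − 1 = 169/109.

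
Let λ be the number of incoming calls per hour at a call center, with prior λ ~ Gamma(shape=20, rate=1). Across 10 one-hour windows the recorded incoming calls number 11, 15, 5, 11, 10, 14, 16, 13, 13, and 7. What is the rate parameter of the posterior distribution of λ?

Total count: 11 + 15 + 5 + 11 + 10 + 14 + 16 + 13 + 13 + 7 = 115.
Total exposure: 10 hours.
Posterior: α' = 20 + 115 = 135, β' = 1 + 10 = 11.

11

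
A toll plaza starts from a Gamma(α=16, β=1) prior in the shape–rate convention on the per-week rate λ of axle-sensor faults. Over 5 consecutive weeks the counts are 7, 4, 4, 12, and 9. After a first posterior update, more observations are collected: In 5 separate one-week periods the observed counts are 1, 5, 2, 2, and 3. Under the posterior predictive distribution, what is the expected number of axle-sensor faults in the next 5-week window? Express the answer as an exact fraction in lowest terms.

Total count: 7 + 4 + 4 + 12 + 9 = 36.
Total exposure: 5 weeks.
After the first batch: Gamma(16 + 36, 1 + 5) = Gamma(52, 6).
Total count: 1 + 5 + 2 + 2 + 3 = 13.
Total exposure: 5 weeks.
After the second batch: Gamma(52 + 13, 6 + 5) = Gamma(65, 11).
Predictive mean over a 5-week window = T·E[λ|data] = 5·65/11 = 325/11.

325/11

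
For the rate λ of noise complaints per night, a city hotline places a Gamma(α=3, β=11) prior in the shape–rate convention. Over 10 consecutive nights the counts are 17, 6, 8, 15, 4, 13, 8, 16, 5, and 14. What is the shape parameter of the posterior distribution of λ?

109

Total count: 17 + 6 + 8 + 15 + 4 + 13 + 8 + 16 + 5 + 14 = 106.
Total exposure: 10 nights.
Posterior: α' = 3 + 106 = 109, β' = 11 + 10 = 21.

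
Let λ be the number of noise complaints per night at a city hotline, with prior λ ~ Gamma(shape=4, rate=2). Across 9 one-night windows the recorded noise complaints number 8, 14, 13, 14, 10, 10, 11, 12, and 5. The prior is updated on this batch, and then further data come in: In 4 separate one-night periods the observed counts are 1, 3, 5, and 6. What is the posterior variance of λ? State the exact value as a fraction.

116/225

Total count: 8 + 14 + 13 + 14 + 10 + 10 + 11 + 12 + 5 = 97.
Total exposure: 9 nights.
After the first batch: Gamma(4 + 97, 2 + 9) = Gamma(101, 11).
Total count: 1 + 3 + 5 + 6 = 15.
Total exposure: 4 nights.
After the second batch: Gamma(101 + 15, 11 + 4) = Gamma(116, 15).
Posterior variance = α'/β'² = 116/225.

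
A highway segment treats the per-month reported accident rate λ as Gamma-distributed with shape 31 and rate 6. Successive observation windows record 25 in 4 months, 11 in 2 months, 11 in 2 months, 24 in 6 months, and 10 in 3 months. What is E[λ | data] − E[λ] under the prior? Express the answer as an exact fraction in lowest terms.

-41/138

Total count: 25 + 11 + 11 + 24 + 10 = 81.
Total exposure: 4 + 2 + 2 + 6 + 3 = 17 months.
Conjugate update: add total count to the shape and total exposure to the rate, giving Gamma(112, 23).
Posterior mean = 112/23 = 112/23; prior mean = 31/6 = 31/6. Difference = 112/23 − 31/6 = -41/138.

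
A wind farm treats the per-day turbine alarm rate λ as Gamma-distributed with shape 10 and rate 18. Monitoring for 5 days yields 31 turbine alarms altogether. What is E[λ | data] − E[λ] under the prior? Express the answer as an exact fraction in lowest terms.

Total count 31 over total exposure 5 days.
Posterior: α' = 10 + 31 = 41, β' = 18 + 5 = 23.
Posterior mean = 41/23 = 41/23; prior mean = 10/18 = 5/9. Difference = 41/23 − 5/9 = 254/207.

254/207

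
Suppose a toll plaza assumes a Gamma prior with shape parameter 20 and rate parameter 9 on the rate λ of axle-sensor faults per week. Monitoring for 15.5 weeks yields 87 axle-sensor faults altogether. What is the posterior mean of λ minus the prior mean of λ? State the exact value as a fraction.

Total count 87 over total exposure 15.5 weeks.
By Gamma–Poisson conjugacy, the posterior is Gamma(α + Σx, β + Σt) = Gamma(20 + 87, 9 + 15.5) = Gamma(107, 49/2).
Posterior mean = 107/(49/2) = 214/49; prior mean = 20/9 = 20/9. Difference = 214/49 − 20/9 = 946/441.

946/441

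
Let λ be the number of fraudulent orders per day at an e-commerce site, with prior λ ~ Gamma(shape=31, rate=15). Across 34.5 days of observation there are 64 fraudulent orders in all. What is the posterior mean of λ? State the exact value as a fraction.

Total count 64 over total exposure 34.5 days.
Conjugate update: add total count to the shape and total exposure to the rate, giving Gamma(95, 99/2).
Posterior mean = α'/β' = 95/(99/2) = 190/99.

190/99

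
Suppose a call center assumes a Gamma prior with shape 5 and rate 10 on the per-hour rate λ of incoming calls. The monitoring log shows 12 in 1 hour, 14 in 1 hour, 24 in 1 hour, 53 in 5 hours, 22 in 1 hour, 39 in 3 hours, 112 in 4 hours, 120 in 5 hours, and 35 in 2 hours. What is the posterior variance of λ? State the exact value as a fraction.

Total count: 12 + 14 + 24 + 53 + 22 + 39 + 112 + 120 + 35 = 431.
Total exposure: 1 + 1 + 1 + 5 + 1 + 3 + 4 + 5 + 2 = 23 hours.
Posterior: α' = 5 + 431 = 436, β' = 10 + 23 = 33.
Posterior variance = α'/β'² = 436/1089.

436/1089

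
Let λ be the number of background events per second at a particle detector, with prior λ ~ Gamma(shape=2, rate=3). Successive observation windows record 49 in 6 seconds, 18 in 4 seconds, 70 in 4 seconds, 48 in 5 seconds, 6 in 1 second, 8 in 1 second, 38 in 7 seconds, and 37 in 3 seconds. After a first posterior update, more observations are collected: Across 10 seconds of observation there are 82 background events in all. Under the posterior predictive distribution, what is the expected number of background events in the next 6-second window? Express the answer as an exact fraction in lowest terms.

Total count: 49 + 18 + 70 + 48 + 6 + 8 + 38 + 37 = 274.
Total exposure: 6 + 4 + 4 + 5 + 1 + 1 + 7 + 3 = 31 seconds.
After the first batch: Gamma(2 + 274, 3 + 31) = Gamma(276, 34).
Total count 82 over total exposure 10 seconds.
After the second batch: Gamma(276 + 82, 34 + 10) = Gamma(358, 44).
Predictive mean over a 6-second window = T·E[λ|data] = 6·358/44 = 537/11.

537/11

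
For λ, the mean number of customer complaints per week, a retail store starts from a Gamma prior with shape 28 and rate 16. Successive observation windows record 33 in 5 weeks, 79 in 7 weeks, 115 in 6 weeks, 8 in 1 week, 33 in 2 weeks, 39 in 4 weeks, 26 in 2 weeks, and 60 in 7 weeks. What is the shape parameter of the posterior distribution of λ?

Total count: 33 + 79 + 115 + 8 + 33 + 39 + 26 + 60 = 393.
Total exposure: 5 + 7 + 6 + 1 + 2 + 4 + 2 + 7 = 34 weeks.
Conjugate update: add total count to the shape and total exposure to the rate, giving Gamma(421, 50).

421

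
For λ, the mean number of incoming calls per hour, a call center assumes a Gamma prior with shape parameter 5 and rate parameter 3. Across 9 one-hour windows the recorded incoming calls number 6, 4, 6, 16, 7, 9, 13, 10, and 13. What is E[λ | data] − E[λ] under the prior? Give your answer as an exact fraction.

Total count: 6 + 4 + 6 + 16 + 7 + 9 + 13 + 10 + 13 = 84.
Total exposure: 9 hours.
Posterior: α' = 5 + 84 = 89, β' = 3 + 9 = 12.
Posterior mean = 89/12 = 89/12; prior mean = 5/3 = 5/3. Difference = 89/12 − 5/3 = 23/4.

23/4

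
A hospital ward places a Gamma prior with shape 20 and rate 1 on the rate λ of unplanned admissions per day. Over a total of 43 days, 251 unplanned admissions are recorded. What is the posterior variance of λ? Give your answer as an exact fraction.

Total count 251 over total exposure 43 days.
Posterior: α' = 20 + 251 = 271, β' = 1 + 43 = 44.
Posterior variance = α'/β'² = 271/1936.

271/1936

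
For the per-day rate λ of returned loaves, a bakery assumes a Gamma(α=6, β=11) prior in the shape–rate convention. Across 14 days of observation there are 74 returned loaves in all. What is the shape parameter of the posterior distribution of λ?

80

Total count 74 over total exposure 14 days.
Conjugate update: add total count to the shape and total exposure to the rate, giving Gamma(80, 25).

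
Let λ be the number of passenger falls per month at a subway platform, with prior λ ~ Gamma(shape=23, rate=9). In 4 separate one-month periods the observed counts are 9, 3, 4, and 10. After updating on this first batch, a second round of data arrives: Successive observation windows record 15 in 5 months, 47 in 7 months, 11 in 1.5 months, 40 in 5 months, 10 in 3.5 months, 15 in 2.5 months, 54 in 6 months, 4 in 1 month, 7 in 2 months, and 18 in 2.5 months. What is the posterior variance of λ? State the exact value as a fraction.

Total count: 9 + 3 + 4 + 10 = 26.
Total exposure: 4 months.
After the first batch: Gamma(23 + 26, 9 + 4) = Gamma(49, 13).
Total count: 15 + 47 + 11 + 40 + 10 + 15 + 54 + 4 + 7 + 18 = 221.
Total exposure: 5 + 7 + 1.5 + 5 + 3.5 + 2.5 + 6 + 1 + 2 + 2.5 = 36 months.
After the second batch: Gamma(49 + 221, 13 + 36) = Gamma(270, 49).
Posterior variance = α'/β'² = 270/2401.

270/2401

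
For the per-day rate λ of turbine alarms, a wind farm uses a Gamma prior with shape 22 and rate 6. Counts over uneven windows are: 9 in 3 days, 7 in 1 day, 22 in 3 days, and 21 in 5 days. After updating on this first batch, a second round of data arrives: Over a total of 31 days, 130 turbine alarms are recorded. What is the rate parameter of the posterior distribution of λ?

49

Total count: 9 + 7 + 22 + 21 = 59.
Total exposure: 3 + 1 + 3 + 5 = 12 days.
After the first batch: Gamma(22 + 59, 6 + 12) = Gamma(81, 18).
Total count 130 over total exposure 31 days.
After the second batch: Gamma(81 + 130, 18 + 31) = Gamma(211, 49).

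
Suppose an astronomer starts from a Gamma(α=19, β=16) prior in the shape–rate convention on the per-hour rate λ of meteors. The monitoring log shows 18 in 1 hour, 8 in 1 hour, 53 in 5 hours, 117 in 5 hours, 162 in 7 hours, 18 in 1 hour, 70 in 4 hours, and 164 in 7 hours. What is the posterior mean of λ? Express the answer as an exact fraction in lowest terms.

Total count: 18 + 8 + 53 + 117 + 162 + 18 + 70 + 164 = 610.
Total exposure: 1 + 1 + 5 + 5 + 7 + 1 + 4 + 7 = 31 hours.
By Gamma–Poisson conjugacy, the posterior is Gamma(α + Σx, β + Σt) = Gamma(19 + 610, 16 + 31) = Gamma(629, 47).
Posterior mean = α'/β' = 629/47.

629/47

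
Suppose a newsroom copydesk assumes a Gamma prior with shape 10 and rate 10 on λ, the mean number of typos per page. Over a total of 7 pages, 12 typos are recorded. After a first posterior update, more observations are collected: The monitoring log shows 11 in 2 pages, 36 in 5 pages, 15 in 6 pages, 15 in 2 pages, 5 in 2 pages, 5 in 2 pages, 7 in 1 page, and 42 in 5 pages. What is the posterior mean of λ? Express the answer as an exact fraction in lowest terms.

79/21

Total count 12 over total exposure 7 pages.
After the first batch: Gamma(10 + 12, 10 + 7) = Gamma(22, 17).
Total count: 11 + 36 + 15 + 15 + 5 + 5 + 7 + 42 = 136.
Total exposure: 2 + 5 + 6 + 2 + 2 + 2 + 1 + 5 = 25 pages.
After the second batch: Gamma(22 + 136, 17 + 25) = Gamma(158, 42).
Posterior mean = α'/β' = 158/42 = 79/21.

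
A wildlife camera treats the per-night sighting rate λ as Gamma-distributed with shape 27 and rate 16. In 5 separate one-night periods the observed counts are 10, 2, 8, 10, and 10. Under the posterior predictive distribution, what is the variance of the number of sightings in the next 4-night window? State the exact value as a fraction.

Total count: 10 + 2 + 8 + 10 + 10 = 40.
Total exposure: 5 nights.
Conjugate update: add total count to the shape and total exposure to the rate, giving Gamma(67, 21).
The posterior predictive for a window of length T is Negative Binomial with variance T·α'·(β'+T)/β'² = 4·67·25/441 = 6700/441.

6700/441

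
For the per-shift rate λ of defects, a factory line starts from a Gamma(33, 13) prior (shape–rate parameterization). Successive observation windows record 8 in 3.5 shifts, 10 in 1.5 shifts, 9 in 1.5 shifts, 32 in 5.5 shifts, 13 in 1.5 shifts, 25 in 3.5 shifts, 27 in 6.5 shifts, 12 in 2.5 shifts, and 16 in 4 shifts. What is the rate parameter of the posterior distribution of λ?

Total count: 8 + 10 + 9 + 32 + 13 + 25 + 27 + 12 + 16 = 152.
Total exposure: 3.5 + 1.5 + 1.5 + 5.5 + 1.5 + 3.5 + 6.5 + 2.5 + 4 = 30 shifts.
By Gamma–Poisson conjugacy, the posterior is Gamma(α + Σx, β + Σt) = Gamma(33 + 152, 13 + 30) = Gamma(185, 43).

43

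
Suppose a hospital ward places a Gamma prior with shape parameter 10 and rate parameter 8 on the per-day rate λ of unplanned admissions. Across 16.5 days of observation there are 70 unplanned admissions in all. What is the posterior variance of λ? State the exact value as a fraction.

Total count 70 over total exposure 16.5 days.
By Gamma–Poisson conjugacy, the posterior is Gamma(α + Σx, β + Σt) = Gamma(10 + 70, 8 + 16.5) = Gamma(80, 49/2).
Posterior variance = α'/β'² = 80/(2401/4) = 320/2401.

320/2401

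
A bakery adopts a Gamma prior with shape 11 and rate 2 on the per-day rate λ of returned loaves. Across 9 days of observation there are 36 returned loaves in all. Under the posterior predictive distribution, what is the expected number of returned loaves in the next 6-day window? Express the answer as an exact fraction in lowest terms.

Total count 36 over total exposure 9 days.
Gamma(α, β) with Poisson data over total exposure Σt gives posterior Gamma(α+Σx, β+Σt) = Gamma(47, 11).
Predictive mean over a 6-day window = T·E[λ|data] = 6·47/11 = 282/11.

282/11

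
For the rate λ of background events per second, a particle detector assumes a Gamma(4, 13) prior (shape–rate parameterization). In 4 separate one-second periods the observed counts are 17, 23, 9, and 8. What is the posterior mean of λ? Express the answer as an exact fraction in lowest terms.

61/17

Total count: 17 + 23 + 9 + 8 = 57.
Total exposure: 4 seconds.
Gamma(α, β) with Poisson data over total exposure Σt gives posterior Gamma(α+Σx, β+Σt) = Gamma(61, 17).
Posterior mean = α'/β' = 61/17.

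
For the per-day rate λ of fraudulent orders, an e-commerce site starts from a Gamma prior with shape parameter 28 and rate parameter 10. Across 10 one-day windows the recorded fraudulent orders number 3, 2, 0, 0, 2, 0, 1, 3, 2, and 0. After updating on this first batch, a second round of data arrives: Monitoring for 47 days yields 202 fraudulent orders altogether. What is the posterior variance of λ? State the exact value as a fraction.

243/4489

Total count: 3 + 2 + 0 + 0 + 2 + 0 + 1 + 3 + 2 + 0 = 13.
Total exposure: 10 days.
After the first batch: Gamma(28 + 13, 10 + 10) = Gamma(41, 20).
Total count 202 over total exposure 47 days.
After the second batch: Gamma(41 + 202, 20 + 47) = Gamma(243, 67).
Posterior variance = α'/β'² = 243/4489.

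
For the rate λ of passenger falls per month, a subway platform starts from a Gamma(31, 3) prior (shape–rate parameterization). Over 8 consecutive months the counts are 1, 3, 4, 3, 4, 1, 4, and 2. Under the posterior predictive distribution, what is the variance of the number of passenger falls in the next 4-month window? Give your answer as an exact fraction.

Total count: 1 + 3 + 4 + 3 + 4 + 1 + 4 + 2 = 22.
Total exposure: 8 months.
The Gamma prior is conjugate for the Poisson rate, so λ | data ~ Gamma(31+22, 3+8) = Gamma(53, 11).
The posterior predictive for a window of length T is Negative Binomial with variance T·α'·(β'+T)/β'² = 4·53·15/121 = 3180/121.

3180/121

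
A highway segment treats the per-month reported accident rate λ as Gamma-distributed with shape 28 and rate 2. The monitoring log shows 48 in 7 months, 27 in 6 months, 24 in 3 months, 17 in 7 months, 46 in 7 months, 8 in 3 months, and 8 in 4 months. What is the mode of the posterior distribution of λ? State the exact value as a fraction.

Total count: 48 + 27 + 24 + 17 + 46 + 8 + 8 = 178.
Total exposure: 7 + 6 + 3 + 7 + 7 + 3 + 4 = 37 months.
The Gamma prior is conjugate for the Poisson rate, so λ | data ~ Gamma(28+178, 2+37) = Gamma(206, 39).
Posterior mode = (α'−1)/β' = 205/39.

205/39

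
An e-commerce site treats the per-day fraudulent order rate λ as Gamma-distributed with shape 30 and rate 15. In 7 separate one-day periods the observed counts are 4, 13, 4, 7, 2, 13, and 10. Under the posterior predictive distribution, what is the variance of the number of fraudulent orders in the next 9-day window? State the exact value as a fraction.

23157/484

Total count: 4 + 13 + 4 + 7 + 2 + 13 + 10 = 53.
Total exposure: 7 days.
Gamma(α, β) with Poisson data over total exposure Σt gives posterior Gamma(α+Σx, β+Σt) = Gamma(83, 22).
The posterior predictive for a window of length T is Negative Binomial with variance T·α'·(β'+T)/β'² = 9·83·31/484 = 23157/484.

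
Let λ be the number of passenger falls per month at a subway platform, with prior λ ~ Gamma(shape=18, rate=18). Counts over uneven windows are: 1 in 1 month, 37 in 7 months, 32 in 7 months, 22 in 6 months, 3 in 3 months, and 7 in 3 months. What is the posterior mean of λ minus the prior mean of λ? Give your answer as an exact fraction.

Total count: 1 + 37 + 32 + 22 + 3 + 7 = 102.
Total exposure: 1 + 7 + 7 + 6 + 3 + 3 = 27 months.
Posterior: α' = 18 + 102 = 120, β' = 18 + 27 = 45.
Posterior mean = 120/45 = 8/3; prior mean = 18/18 = 1. Difference = 8/3 − 1 = 5/3.

5/3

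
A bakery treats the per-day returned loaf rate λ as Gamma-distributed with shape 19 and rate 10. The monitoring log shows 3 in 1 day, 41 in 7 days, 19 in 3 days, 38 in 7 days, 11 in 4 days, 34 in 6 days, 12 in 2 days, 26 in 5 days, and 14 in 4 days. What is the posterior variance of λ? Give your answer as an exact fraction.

31/343

Total count: 3 + 41 + 19 + 38 + 11 + 34 + 12 + 26 + 14 = 198.
Total exposure: 1 + 7 + 3 + 7 + 4 + 6 + 2 + 5 + 4 = 39 days.
The Gamma prior is conjugate for the Poisson rate, so λ | data ~ Gamma(19+198, 10+39) = Gamma(217, 49).
Posterior variance = α'/β'² = 217/2401 = 31/343.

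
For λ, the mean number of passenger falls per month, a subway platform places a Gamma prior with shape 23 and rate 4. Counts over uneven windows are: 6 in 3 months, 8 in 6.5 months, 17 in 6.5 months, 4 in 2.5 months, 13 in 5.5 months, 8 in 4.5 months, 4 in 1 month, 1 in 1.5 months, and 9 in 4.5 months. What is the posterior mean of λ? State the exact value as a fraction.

186/79

Total count: 6 + 8 + 17 + 4 + 13 + 8 + 4 + 1 + 9 = 70.
Total exposure: 3 + 6.5 + 6.5 + 2.5 + 5.5 + 4.5 + 1 + 1.5 + 4.5 = 35.5 months.
Conjugate update: add total count to the shape and total exposure to the rate, giving Gamma(93, 79/2).
Posterior mean = α'/β' = 93/(79/2) = 186/79.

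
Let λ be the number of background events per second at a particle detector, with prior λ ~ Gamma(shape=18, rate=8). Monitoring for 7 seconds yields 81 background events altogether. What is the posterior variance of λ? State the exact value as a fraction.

Total count 81 over total exposure 7 seconds.
The Gamma prior is conjugate for the Poisson rate, so λ | data ~ Gamma(18+81, 8+7) = Gamma(99, 15).
Posterior variance = α'/β'² = 99/225 = 11/25.

11/25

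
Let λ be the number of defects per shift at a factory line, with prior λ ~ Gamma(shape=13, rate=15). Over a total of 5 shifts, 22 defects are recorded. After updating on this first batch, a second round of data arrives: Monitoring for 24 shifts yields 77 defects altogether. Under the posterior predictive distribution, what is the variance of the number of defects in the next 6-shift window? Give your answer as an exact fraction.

2100/121

Total count 22 over total exposure 5 shifts.
After the first batch: Gamma(13 + 22, 15 + 5) = Gamma(35, 20).
Total count 77 over total exposure 24 shifts.
After the second batch: Gamma(35 + 77, 20 + 24) = Gamma(112, 44).
The posterior predictive for a window of length T is Negative Binomial with variance T·α'·(β'+T)/β'² = 6·112·50/1936 = 2100/121.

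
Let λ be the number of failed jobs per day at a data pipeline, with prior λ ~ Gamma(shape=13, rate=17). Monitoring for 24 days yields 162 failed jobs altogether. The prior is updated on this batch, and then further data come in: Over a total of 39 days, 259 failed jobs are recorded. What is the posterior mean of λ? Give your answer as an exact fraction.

217/40

Total count 162 over total exposure 24 days.
After the first batch: Gamma(13 + 162, 17 + 24) = Gamma(175, 41).
Total count 259 over total exposure 39 days.
After the second batch: Gamma(175 + 259, 41 + 39) = Gamma(434, 80).
Posterior mean = α'/β' = 434/80 = 217/40.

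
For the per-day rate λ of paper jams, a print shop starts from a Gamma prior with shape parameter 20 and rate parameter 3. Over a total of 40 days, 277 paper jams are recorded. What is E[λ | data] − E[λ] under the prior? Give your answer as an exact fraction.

31/129

Total count 277 over total exposure 40 days.
By Gamma–Poisson conjugacy, the posterior is Gamma(α + Σx, β + Σt) = Gamma(20 + 277, 3 + 40) = Gamma(297, 43).
Posterior mean = 297/43 = 297/43; prior mean = 20/3 = 20/3. Difference = 297/43 − 20/3 = 31/129.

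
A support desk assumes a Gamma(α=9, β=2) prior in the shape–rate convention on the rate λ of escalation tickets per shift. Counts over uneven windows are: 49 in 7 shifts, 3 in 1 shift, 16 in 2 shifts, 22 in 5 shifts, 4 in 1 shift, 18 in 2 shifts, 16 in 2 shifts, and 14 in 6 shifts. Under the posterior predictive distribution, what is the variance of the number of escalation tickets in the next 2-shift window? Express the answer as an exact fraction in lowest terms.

2265/196

Total count: 49 + 3 + 16 + 22 + 4 + 18 + 16 + 14 = 142.
Total exposure: 7 + 1 + 2 + 5 + 1 + 2 + 2 + 6 = 26 shifts.
Posterior: α' = 9 + 142 = 151, β' = 2 + 26 = 28.
The posterior predictive for a window of length T is Negative Binomial with variance T·α'·(β'+T)/β'² = 2·151·30/784 = 2265/196.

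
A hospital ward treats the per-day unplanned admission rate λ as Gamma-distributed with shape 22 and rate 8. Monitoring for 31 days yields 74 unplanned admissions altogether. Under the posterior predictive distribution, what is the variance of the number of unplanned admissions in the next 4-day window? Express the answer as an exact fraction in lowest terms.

Total count 74 over total exposure 31 days.
Conjugate update: add total count to the shape and total exposure to the rate, giving Gamma(96, 39).
The posterior predictive for a window of length T is Negative Binomial with variance T·α'·(β'+T)/β'² = 4·96·43/1521 = 5504/507.

5504/507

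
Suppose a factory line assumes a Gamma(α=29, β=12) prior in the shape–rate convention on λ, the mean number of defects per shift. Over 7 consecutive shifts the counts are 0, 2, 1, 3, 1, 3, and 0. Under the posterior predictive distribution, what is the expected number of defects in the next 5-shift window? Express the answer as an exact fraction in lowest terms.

195/19

Total count: 0 + 2 + 1 + 3 + 1 + 3 + 0 = 10.
Total exposure: 7 shifts.
The Gamma prior is conjugate for the Poisson rate, so λ | data ~ Gamma(29+10, 12+7) = Gamma(39, 19).
Predictive mean over a 5-shift window = T·E[λ|data] = 5·39/19 = 195/19.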